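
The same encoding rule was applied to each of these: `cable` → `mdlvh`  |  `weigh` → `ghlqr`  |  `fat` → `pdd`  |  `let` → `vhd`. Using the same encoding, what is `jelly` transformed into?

thvvi

Vowels shift forward by 3 and consonants shift forward by 10.
Applying it to jelly: j(cons)+10=t, e(vowel)+3=h, l(cons)+10=v, l(cons)+10=v, y(cons)+10=i.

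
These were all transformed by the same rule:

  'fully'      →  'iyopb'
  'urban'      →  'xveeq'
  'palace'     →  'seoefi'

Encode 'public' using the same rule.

syeplg

Shifts by position in fully: pos 0: f→i (+3), pos 1: u→y (+4), pos 2: l→o (+3), pos 3: l→p (+4) — repeating every 2. A repeating key of period 2 is used — shifts +3, +4 over and over.
For public: p+3=s, u+4=y, b+3=e, l+4=p, i+3=l, c+4=g.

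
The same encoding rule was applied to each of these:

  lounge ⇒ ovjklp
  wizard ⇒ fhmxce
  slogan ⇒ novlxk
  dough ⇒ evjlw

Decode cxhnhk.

l(11)→o(14) and o(14)→v(21) fit y≡11x+23 (mod 26); the inverse of 11 mod 26 is 19. This is an affine cipher: with a=0,…,z=25, each position x becomes (11x+23) mod 26.
Reversing it on cxhnhk: c(2)→19·(2−23)≡17=r; x(23)→19·(23−23)≡0=a; h(7)→19·(7−23)≡8=i; n(13)→19·(13−23)≡18=s; h(7)→19·(7−23)≡8=i; k(10)→19·(10−23)≡13=n (all mod 26).

raisin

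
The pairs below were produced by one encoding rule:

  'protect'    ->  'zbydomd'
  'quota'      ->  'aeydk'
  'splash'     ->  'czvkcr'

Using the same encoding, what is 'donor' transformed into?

Compare letters: p→z is +10, r→b is +10, o→y is +10 — a constant shift. Every letter moves 10 places later in the alphabet, wrapping around z→a.
On donor: d+10=n, o+10=y, n+10=x, o+10=y, r+10=b.

nyxyb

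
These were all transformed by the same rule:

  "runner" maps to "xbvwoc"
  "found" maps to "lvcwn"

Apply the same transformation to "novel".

tvdnv

In runner: r→x is +6, u→b is +7, n→v is +8, n→w is +9 — the shift increases by 1 each position. Letter i (0-indexed) is shifted by i+6, so successive shifts are 6, 7, 8, ….
On novel: n+6=t, o+7=v, v+8=d, e+9=n, l+10=v.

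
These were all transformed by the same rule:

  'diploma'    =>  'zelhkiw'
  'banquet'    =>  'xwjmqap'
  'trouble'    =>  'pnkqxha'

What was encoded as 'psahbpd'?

twelfth

Compare letters: d→z is +22, i→e is +22, p→l is +22 — a constant shift. Each letter is shifted forward by 22 in the alphabet (a Caesar shift of +22).
Undoing it on psahbpd: p−22=t, s−22=w, a−22=e, h−22=l, b−22=f, p−22=t, d−22=h.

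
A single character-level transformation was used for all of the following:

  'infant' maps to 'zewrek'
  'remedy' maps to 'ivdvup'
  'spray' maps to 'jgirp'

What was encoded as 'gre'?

pan

Compare letters: i→z is +17, n→e is +17, f→w is +17 — a constant shift. Every letter moves 17 places later in the alphabet, wrapping around z→a.
Undoing it on gre: g−17=p, r−17=a, e−17=n.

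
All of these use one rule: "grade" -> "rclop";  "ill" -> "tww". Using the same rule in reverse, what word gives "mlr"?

Every letter moves 11 places later in the alphabet, wrapping around z→a.
Decoding mlr: m−11=b, l−11=a, r−11=g.

bag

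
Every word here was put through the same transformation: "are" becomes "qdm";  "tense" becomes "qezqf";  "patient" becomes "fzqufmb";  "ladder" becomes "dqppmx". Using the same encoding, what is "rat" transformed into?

fmd

The output letters match the input read backwards, each shifted +12: are reversed is era. Two steps: reverse the string, then apply a Caesar shift of +12.
On rat: reverse → tar; then shift: t+12=f, a+12=m, r+12=d.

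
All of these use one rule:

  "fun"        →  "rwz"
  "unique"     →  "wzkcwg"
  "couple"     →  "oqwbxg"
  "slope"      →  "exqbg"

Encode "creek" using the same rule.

odggw

Two shifts are in play — +2 for a/e/i/o/u, +12 for every other letter.
For creek: c(cons)+12=o, r(cons)+12=d, e(vowel)+2=g, e(vowel)+2=g, k(cons)+12=w.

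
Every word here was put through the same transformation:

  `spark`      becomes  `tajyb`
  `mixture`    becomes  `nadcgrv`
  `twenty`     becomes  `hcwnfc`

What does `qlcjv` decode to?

The output letters match the input read backwards, each shifted +9: spark reversed is kraps. Two steps: reverse the string, then apply a Caesar shift of +9.
Decoding qlcjv: shift back: q−9=h, l−9=c, c−9=t, j−9=a, v−9=m → hctam; then reverse → match.

match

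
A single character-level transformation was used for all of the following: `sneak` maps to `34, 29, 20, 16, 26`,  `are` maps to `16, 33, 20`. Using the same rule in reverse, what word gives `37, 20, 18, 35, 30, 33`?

s is letter #19 and maps to 34: an offset of 15. The number is (letter's place in the alphabet, a=1) + 15.
Reversing it on 37, 20, 18, 35, 30, 33: 37→(37−15)÷1=22=v, 20→(20−15)÷1=5=e, 18→(18−15)÷1=3=c, 35→(35−15)÷1=20=t, 30→(30−15)÷1=15=o, 33→(33−15)÷1=18=r.

vector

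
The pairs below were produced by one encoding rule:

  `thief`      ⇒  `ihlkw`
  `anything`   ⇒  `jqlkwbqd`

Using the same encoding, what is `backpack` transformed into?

nfdsnfde

The output letters match the input read backwards, each shifted +3: thief reversed is feiht. Read the word backwards and shift each letter +3.
Applying it to backpack: reverse → kcapkcab; then shift: k+3=n, c+3=f, a+3=d, p+3=s, k+3=n, c+3=f, a+3=d, b+3=e.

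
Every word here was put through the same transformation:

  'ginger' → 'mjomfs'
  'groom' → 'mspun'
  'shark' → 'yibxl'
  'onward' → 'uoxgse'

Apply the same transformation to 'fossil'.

Shifts by position in ginger: pos 0: g→m (+6), pos 1: i→j (+1), pos 2: n→o (+1), pos 3: g→m (+6), pos 4: e→f (+1), pos 5: r→s (+1) — repeating every 3. It's a Vigenère-style cipher with numeric key [6,1,1]: position i shifts by key[i mod 3].
Applying it to fossil: f+6=l, o+1=p, s+1=t, s+6=y, i+1=j, l+1=m.

lptyjm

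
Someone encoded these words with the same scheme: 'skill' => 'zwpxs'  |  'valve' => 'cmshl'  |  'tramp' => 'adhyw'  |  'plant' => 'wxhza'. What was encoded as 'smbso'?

laugh

The shifts repeat in a cycle of length 2: positions 0,1,… shift by +7, +12, then the pattern repeats.
Decoding smbso: s−7=l, m−12=a, b−7=u, s−12=g, o−7=h.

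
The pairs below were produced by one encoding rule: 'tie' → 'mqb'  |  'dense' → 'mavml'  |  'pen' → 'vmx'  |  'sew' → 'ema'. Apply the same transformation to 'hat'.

bip

The output letters match the input read backwards, each shifted +8: tie reversed is eit. The word is reversed, then every letter is shifted forward by 8.
On hat: reverse → tah; then shift: t+8=b, a+8=i, h+8=p.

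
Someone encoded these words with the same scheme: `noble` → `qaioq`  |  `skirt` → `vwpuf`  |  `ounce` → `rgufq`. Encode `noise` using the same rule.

qapvq

Shifts by position in noble: pos 0: n→q (+3), pos 1: o→a (+12), pos 2: b→i (+7), pos 3: l→o (+3), pos 4: e→q (+12) — repeating every 3. It's a Vigenère-style cipher with numeric key [3,12,7]: position i shifts by key[i mod 3].
Applying it to noise: n+3=q, o+12=a, i+7=p, s+3=v, e+12=q.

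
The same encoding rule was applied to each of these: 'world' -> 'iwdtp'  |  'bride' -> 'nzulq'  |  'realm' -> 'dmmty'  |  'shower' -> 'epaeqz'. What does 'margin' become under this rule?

Shifts by position in world: pos 0: w→i (+12), pos 1: o→w (+8), pos 2: r→d (+12), pos 3: l→t (+8) — repeating every 2. A repeating key of period 2 is used — shifts +12, +8 over and over.
On margin: m+12=y, a+8=i, r+12=d, g+8=o, i+12=u, n+8=v.

yidouv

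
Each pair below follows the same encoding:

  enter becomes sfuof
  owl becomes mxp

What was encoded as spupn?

motor

The output letters match the input read backwards, each shifted +1: enter reversed is retne. Two steps: reverse the string, then apply a Caesar shift of +1.
Reversing it on spupn: shift back: s−1=r, p−1=o, u−1=t, p−1=o, n−1=m → rotom; then reverse → motor.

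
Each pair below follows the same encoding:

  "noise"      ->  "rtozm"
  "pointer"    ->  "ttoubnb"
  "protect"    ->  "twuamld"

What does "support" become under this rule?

In noise: n→r is +4, o→t is +5, i→o is +6, s→z is +7 — the shift increases by 1 each position. Letter i (0-indexed) is shifted by i+4, so successive shifts are 4, 5, 6, ….
Applying it to support: s+4=w, u+5=z, p+6=v, p+7=w, o+8=w, r+9=a, t+10=d.

wzvwwad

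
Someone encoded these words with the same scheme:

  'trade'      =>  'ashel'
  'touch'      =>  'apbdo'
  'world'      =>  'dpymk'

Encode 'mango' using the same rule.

Shifts by position in trade: pos 0: t→a (+7), pos 1: r→s (+1), pos 2: a→h (+7), pos 3: d→e (+1) — repeating every 2. The shifts repeat in a cycle of length 2: positions 0,1,… shift by +7, +1, then the pattern repeats.
Applying it to mango: m+7=t, a+1=b, n+7=u, g+1=h, o+7=v.

tbuhv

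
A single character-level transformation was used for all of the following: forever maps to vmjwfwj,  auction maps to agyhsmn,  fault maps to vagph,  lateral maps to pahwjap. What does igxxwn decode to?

Each letter's alphabet position (a=0..z=25) is mapped through 25·x+0 mod 26 — an affine cipher.
Undoing it on igxxwn: i(8)→25·(8−0)≡18=s; g(6)→25·(6−0)≡20=u; x(23)→25·(23−0)≡3=d; x(23)→25·(23−0)≡3=d; w(22)→25·(22−0)≡4=e; n(13)→25·(13−0)≡13=n (all mod 26).

sudden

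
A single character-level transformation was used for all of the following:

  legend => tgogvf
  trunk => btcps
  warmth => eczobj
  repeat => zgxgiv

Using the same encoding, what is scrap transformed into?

It's a Vigenère-style cipher with numeric key [8,2]: position i shifts by key[i mod 2].
Applying it to scrap: s+8=a, c+2=e, r+8=z, a+2=c, p+8=x.

aezcx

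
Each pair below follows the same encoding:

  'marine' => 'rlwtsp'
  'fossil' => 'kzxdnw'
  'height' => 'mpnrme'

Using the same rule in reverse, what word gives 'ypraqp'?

temple

It's a Vigenère-style cipher with numeric key [5,11]: position i shifts by key[i mod 2].
Decoding ypraqp: y−5=t, p−11=e, r−5=m, a−11=p, q−5=l, p−11=e.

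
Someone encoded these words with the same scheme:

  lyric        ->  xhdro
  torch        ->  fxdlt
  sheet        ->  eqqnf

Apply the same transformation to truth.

fagct

Shifts by position in lyric: pos 0: l→x (+12), pos 1: y→h (+9), pos 2: r→d (+12), pos 3: i→r (+9) — repeating every 2. It's a Vigenère-style cipher with numeric key [12,9]: position i shifts by key[i mod 2].
On truth: t+12=f, r+9=a, u+12=g, t+9=c, h+12=t.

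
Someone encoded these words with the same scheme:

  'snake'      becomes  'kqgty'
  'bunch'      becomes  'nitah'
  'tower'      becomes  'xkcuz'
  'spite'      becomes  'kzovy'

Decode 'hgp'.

The output letters match the input read backwards, each shifted +6: snake reversed is ekans. Read the word backwards and shift each letter +6.
Decoding hgp: shift back: h−6=b, g−6=a, p−6=j → baj; then reverse → jab.

jab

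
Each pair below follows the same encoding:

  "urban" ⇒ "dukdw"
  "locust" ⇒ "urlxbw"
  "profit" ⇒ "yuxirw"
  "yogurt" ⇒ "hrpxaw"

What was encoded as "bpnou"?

smell

Shifts by position in urban: pos 0: u→d (+9), pos 1: r→u (+3), pos 2: b→k (+9), pos 3: a→d (+3) — repeating every 2. The shifts repeat in a cycle of length 2: positions 0,1,… shift by +9, +3, then the pattern repeats.
Reversing it on bpnou: b−9=s, p−3=m, n−9=e, o−3=l, u−9=l.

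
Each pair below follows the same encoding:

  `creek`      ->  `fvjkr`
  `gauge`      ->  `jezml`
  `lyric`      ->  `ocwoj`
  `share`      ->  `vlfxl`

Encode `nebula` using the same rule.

qigasi

In creek: c→f is +3, r→v is +4, e→j is +5, e→k is +6 — the shift increases by 1 each position. Each letter shifts forward by (position + 3), i.e. 3, 4, 5, … — the shift grows by one for each successive letter.
Applying it to nebula: n+3=q, e+4=i, b+5=g, u+6=a, l+7=s, a+8=i.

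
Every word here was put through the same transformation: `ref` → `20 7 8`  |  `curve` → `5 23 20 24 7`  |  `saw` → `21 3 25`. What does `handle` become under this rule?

10 3 16 6 14 7

r is letter #18 and maps to 20: an offset of 2. Each letter is replaced by its alphabet position (a=1..z=26) + 2.
Applying it to handle: h=8→10, a=1→3, n=14→16, d=4→6, l=12→14, e=5→7.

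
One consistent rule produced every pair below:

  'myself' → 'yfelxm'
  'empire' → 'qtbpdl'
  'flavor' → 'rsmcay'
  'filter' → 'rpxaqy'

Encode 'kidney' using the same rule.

wppuqf

Shifts by position in myself: pos 0: m→y (+12), pos 1: y→f (+7), pos 2: s→e (+12), pos 3: e→l (+7) — repeating every 2. The shifts repeat in a cycle of length 2: positions 0,1,… shift by +12, +7, then the pattern repeats.
Applying it to kidney: k+12=w, i+7=p, d+12=p, n+7=u, e+12=q, y+7=f.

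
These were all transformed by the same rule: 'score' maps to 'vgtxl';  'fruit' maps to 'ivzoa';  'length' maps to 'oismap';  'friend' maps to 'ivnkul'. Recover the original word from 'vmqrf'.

In score: s→v is +3, c→g is +4, o→t is +5, r→x is +6 — the shift increases by 1 each position. Each letter shifts forward by (position + 3), i.e. 3, 4, 5, … — the shift grows by one for each successive letter.
Reversing it on vmqrf: v−3=s, m−4=i, q−5=l, r−6=l, f−7=y.

silly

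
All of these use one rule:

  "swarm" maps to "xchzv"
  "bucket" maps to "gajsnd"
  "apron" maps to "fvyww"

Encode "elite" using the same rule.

In swarm: s→x is +5, w→c is +6, a→h is +7, r→z is +8 — the shift increases by 1 each position. The shift increases by 1 at each position, starting from +5: 5, 6, 7, ….
For elite: e+5=j, l+6=r, i+7=p, t+8=b, e+9=n.

jrpbn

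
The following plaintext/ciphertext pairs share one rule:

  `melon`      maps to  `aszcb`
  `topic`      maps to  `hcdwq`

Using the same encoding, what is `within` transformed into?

kwhvwb

Compare letters: m→a is +14, e→s is +14, l→z is +14 — a constant shift. It's a constant shift of +14 (ROT14).
Applying it to within: w+14=k, i+14=w, t+14=h, h+14=v, i+14=w, n+14=b.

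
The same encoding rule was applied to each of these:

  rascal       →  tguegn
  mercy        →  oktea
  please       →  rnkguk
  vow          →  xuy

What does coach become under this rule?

Two shifts are in play — +6 for a/e/i/o/u, +2 for every other letter.
Applying it to coach: c(cons)+2=e, o(vowel)+6=u, a(vowel)+6=g, c(cons)+2=e, h(cons)+2=j.

eugej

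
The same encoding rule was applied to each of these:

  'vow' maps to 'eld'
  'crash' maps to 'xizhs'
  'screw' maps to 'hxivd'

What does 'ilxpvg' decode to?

Each pair mirrors across the alphabet (v↔e, o↔l, w↔d): positions sum to 25. Letters are reflected about the middle of the alphabet (position → 25−position): Atbash.
Undoing it on ilxpvg: i↔r, l↔o, x↔c, p↔k, v↔e, g↔t.

rocket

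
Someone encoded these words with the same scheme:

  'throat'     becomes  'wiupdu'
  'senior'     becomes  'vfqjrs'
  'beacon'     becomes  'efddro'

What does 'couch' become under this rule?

Shifts by position in throat: pos 0: t→w (+3), pos 1: h→i (+1), pos 2: r→u (+3), pos 3: o→p (+1) — repeating every 2. The shifts repeat in a cycle of length 2: positions 0,1,… shift by +3, +1, then the pattern repeats.
For couch: c+3=f, o+1=p, u+3=x, c+1=d, h+3=k.

fpxdk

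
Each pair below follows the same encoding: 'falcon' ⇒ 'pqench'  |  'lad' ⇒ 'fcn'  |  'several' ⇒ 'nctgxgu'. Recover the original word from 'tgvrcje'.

The output letters match the input read backwards, each shifted +2: falcon reversed is noclaf. The word is reversed, then every letter is shifted forward by 2.
Decoding tgvrcje: shift back: t−2=r, g−2=e, v−2=t, r−2=p, c−2=a, j−2=h, e−2=c → retpahc; then reverse → chapter.

chapter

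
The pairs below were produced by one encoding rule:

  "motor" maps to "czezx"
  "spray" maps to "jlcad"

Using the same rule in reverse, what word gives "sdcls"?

harsh

The output letters match the input read backwards, each shifted +11: motor reversed is rotom. The word is reversed, then every letter is shifted forward by 11.
Reversing it on sdcls: shift back: s−11=h, d−11=s, c−11=r, l−11=a, s−11=h → hsrah; then reverse → harsh.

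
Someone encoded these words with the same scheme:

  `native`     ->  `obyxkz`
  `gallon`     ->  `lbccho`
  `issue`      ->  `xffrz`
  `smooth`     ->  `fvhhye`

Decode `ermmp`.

n(13)→o(14) and a(0)→b(1) fit y≡19x+1 (mod 26); the inverse of 19 mod 26 is 11. Each letter's alphabet position (a=0..z=25) is mapped through 19·x+1 mod 26 — an affine cipher.
Reversing it on ermmp: e(4)→11·(4−1)≡7=h; r(17)→11·(17−1)≡20=u; m(12)→11·(12−1)≡17=r; m(12)→11·(12−1)≡17=r; p(15)→11·(15−1)≡24=y (all mod 26).

hurry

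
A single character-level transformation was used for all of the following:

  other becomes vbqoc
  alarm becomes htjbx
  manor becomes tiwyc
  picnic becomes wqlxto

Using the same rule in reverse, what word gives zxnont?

In other: o→v is +7, t→b is +8, h→q is +9, e→o is +10 — the shift increases by 1 each position. The shift increases by 1 at each position, starting from +7: 7, 8, 9, ….
Decoding zxnont: z−7=s, x−8=p, n−9=e, o−10=e, n−11=c, t−12=h.

speech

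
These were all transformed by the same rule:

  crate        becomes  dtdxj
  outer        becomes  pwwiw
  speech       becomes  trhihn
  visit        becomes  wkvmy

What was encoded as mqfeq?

local

In crate: c→d is +1, r→t is +2, a→d is +3, t→x is +4 — the shift increases by 1 each position. The shift increases by 1 at each position, starting from +1: 1, 2, 3, ….
Undoing it on mqfeq: m−1=l, q−2=o, f−3=c, e−4=a, q−5=l.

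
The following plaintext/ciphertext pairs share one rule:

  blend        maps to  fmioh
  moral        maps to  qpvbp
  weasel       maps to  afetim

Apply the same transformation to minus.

Shifts by position in blend: pos 0: b→f (+4), pos 1: l→m (+1), pos 2: e→i (+4), pos 3: n→o (+1) — repeating every 2. The shifts repeat in a cycle of length 2: positions 0,1,… shift by +4, +1, then the pattern repeats.
On minus: m+4=q, i+1=j, n+4=r, u+1=v, s+4=w.

qjrvw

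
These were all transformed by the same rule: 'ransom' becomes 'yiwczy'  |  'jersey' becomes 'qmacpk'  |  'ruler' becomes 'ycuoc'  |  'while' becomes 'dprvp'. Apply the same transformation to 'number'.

ucvlpd

In ransom: r→y is +7, a→i is +8, n→w is +9, s→c is +10 — the shift increases by 1 each position. Each letter shifts forward by (position + 7), i.e. 7, 8, 9, … — the shift grows by one for each successive letter.
On number: n+7=u, u+8=c, m+9=v, b+10=l, e+11=p, r+12=d.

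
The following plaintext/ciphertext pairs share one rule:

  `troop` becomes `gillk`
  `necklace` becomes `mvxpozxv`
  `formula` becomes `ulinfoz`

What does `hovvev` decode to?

Each pair mirrors across the alphabet (t↔g, r↔i, o↔l): positions sum to 25. Each letter is replaced by its mirror in the alphabet: a↔z, b↔y, c↔x, and so on (the Atbash cipher).
Undoing it on hovvev: h↔s, o↔l, v↔e, v↔e, e↔v, v↔e.

sleeve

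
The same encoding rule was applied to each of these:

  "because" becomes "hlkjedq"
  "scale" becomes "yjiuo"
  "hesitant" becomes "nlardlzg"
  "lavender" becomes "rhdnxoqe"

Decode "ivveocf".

In because: b→h is +6, e→l is +7, c→k is +8, a→j is +9 — the shift increases by 1 each position. Letter i (0-indexed) is shifted by i+6, so successive shifts are 6, 7, 8, ….
Undoing it on ivveocf: i−6=c, v−7=o, v−8=n, e−9=v, o−10=e, c−11=r, f−12=t.

convert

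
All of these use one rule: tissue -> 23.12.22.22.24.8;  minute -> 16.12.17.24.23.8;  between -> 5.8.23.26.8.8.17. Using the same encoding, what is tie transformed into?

t is letter #20 and maps to 23: an offset of 3. Letters become their 1-based position plus 3 (so a→4, b→5, …).
On tie: t=20→23, i=9→12, e=5→8.

23.12.8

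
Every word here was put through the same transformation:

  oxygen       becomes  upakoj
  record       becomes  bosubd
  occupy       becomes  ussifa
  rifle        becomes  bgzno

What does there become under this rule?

This is an affine cipher: with a=0,…,z=25, each position x becomes (11x+22) mod 26.
Applying it to there: t(19)→11·19+22≡23=x; h(7)→11·7+22≡21=v; e(4)→11·4+22≡14=o; r(17)→11·17+22≡1=b; e(4)→11·4+22≡14=o (all mod 26).

xvobo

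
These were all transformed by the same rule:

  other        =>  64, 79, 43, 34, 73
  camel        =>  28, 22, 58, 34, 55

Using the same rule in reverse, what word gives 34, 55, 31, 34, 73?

o(#15)→64 and t(#20)→79: differences scale by 3, so n = 3·pos + 19. With a=1..z=26, the number is 3·pos + 19.
Undoing it on 34, 55, 31, 34, 73: 34→(34−19)÷3=5=e, 55→(55−19)÷3=12=l, 31→(31−19)÷3=4=d, 34→(34−19)÷3=5=e, 73→(73−19)÷3=18=r.

elder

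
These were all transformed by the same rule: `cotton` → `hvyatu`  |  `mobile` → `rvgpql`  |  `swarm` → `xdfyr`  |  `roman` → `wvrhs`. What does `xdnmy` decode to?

swift

Shifts by position in cotton: pos 0: c→h (+5), pos 1: o→v (+7), pos 2: t→y (+5), pos 3: t→a (+7) — repeating every 2. The shifts repeat in a cycle of length 2: positions 0,1,… shift by +5, +7, then the pattern repeats.
Reversing it on xdnmy: x−5=s, d−7=w, n−5=i, m−7=f, y−5=t.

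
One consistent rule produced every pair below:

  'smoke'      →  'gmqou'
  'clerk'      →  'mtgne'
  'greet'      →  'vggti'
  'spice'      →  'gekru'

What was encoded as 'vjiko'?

might

The output letters match the input read backwards, each shifted +2: smoke reversed is ekoms. Read the word backwards and shift each letter +2.
Decoding vjiko: shift back: v−2=t, j−2=h, i−2=g, k−2=i, o−2=m → thgim; then reverse → might.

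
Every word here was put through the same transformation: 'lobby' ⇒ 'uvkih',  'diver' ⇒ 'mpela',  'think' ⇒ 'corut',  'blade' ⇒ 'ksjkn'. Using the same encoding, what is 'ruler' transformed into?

abula

Shifts by position in lobby: pos 0: l→u (+9), pos 1: o→v (+7), pos 2: b→k (+9), pos 3: b→i (+7) — repeating every 2. A repeating key of period 2 is used — shifts +9, +7 over and over.
For ruler: r+9=a, u+7=b, l+9=u, e+7=l, r+9=a.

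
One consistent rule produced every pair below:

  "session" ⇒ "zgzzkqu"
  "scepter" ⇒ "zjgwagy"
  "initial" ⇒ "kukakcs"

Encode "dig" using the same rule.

kkn

Vowels shift forward by 2 and consonants shift forward by 7.
On dig: d(cons)+7=k, i(vowel)+2=k, g(cons)+7=n.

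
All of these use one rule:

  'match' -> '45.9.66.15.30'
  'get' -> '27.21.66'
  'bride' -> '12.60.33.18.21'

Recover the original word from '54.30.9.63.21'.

phase

Each letter becomes 3×(its alphabet position, a=1..z=26) + 6.
Decoding 54.30.9.63.21: 54→(54−6)÷3=16=p, 30→(30−6)÷3=8=h, 9→(9−6)÷3=1=a, 63→(63−6)÷3=19=s, 21→(21−6)÷3=5=e.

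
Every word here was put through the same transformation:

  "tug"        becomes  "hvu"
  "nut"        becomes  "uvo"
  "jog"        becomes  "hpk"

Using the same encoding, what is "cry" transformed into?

The output letters match the input read backwards, each shifted +1: tug reversed is gut. Two steps: reverse the string, then apply a Caesar shift of +1.
Applying it to cry: reverse → yrc; then shift: y+1=z, r+1=s, c+1=d.

zsd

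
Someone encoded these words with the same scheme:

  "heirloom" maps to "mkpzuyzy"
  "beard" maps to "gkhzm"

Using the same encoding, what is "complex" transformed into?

The shift increases by 1 at each position, starting from +5: 5, 6, 7, ….
For complex: c+5=h, o+6=u, m+7=t, p+8=x, l+9=u, e+10=o, x+11=i.

hutxuoi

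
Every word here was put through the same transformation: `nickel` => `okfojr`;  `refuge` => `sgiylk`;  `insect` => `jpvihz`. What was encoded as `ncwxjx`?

matter

In nickel: n→o is +1, i→k is +2, c→f is +3, k→o is +4 — the shift increases by 1 each position. The shift increases by 1 at each position, starting from +1: 1, 2, 3, ….
Undoing it on ncwxjx: n−1=m, c−2=a, w−3=t, x−4=t, j−5=e, x−6=r.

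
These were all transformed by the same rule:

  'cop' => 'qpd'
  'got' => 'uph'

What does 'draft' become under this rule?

ugbse

Two steps: reverse the string, then apply a Caesar shift of +1.
Applying it to draft: reverse → tfard; then shift: t+1=u, f+1=g, a+1=b, r+1=s, d+1=e.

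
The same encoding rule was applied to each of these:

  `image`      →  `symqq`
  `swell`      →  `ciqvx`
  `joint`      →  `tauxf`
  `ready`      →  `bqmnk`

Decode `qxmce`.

Shifts by position in image: pos 0: i→s (+10), pos 1: m→y (+12), pos 2: a→m (+12), pos 3: g→q (+10), pos 4: e→q (+12) — repeating every 3. The shifts repeat in a cycle of length 3: positions 0,1,… shift by +10, +12, +12, then the pattern repeats.
Reversing it on qxmce: q−10=g, x−12=l, m−12=a, c−10=s, e−12=s.

glass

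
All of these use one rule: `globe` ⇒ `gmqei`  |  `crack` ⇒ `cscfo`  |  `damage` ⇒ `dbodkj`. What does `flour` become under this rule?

In globe: g→g is +0, l→m is +1, o→q is +2, b→e is +3 — the shift increases by 1 each position. The shift increases by 1 at each position, starting from +0: 0, 1, 2, ….
Applying it to flour: f+0=f, l+1=m, o+2=q, u+3=x, r+4=v.

fmqxv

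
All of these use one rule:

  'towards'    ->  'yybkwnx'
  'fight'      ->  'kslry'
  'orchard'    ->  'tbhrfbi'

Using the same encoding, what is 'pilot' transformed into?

usqyy

The shifts repeat in a cycle of length 2: positions 0,1,… shift by +5, +10, then the pattern repeats.
On pilot: p+5=u, i+10=s, l+5=q, o+10=y, t+5=y.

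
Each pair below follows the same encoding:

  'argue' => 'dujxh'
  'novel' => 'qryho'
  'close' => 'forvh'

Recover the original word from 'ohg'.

led

Compare letters: a→d is +3, r→u is +3, g→j is +3 — a constant shift. It's a constant shift of +3 (ROT3).
Decoding ohg: o−3=l, h−3=e, g−3=d.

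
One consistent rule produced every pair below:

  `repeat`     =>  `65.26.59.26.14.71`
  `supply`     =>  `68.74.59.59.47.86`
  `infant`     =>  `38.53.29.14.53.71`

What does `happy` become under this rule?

35.14.59.59.86

r(#18)→65 and e(#5)→26: differences scale by 3, so n = 3·pos + 11. With a=1..z=26, the number is 3·pos + 11.
Applying it to happy: h=8→35, a=1→14, p=16→59, p=16→59, y=25→86.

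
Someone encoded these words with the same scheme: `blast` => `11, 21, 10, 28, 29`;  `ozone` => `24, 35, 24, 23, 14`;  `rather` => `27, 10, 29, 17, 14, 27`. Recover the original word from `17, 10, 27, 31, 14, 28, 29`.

harvest

b is letter #2 and maps to 11: an offset of 9. Each letter is replaced by its alphabet position (a=1..z=26) + 9.
Decoding 17, 10, 27, 31, 14, 28, 29: 17→(17−9)÷1=8=h, 10→(10−9)÷1=1=a, 27→(27−9)÷1=18=r, 31→(31−9)÷1=22=v, 14→(14−9)÷1=5=e, 28→(28−9)÷1=19=s, 29→(29−9)÷1=20=t.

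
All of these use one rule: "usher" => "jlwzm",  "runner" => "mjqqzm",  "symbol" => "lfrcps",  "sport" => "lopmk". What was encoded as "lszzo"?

u(20)→j(9) and s(18)→l(11) fit y≡25x+3 (mod 26); the inverse of 25 mod 26 is 25. This is an affine cipher: with a=0,…,z=25, each position x becomes (25x+3) mod 26.
Decoding lszzo: l(11)→25·(11−3)≡18=s; s(18)→25·(18−3)≡11=l; z(25)→25·(25−3)≡4=e; z(25)→25·(25−3)≡4=e; o(14)→25·(14−3)≡15=p (all mod 26).

sleep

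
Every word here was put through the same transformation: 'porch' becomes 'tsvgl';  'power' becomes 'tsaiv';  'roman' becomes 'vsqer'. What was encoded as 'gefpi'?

cable

Compare letters: p→t is +4, o→s is +4, r→v is +4 — a constant shift. This is a Caesar cipher with shift 4.
Reversing it on gefpi: g−4=c, e−4=a, f−4=b, p−4=l, i−4=e.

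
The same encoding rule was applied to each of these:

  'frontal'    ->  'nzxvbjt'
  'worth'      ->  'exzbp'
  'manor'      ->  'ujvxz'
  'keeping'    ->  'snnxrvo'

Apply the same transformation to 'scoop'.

The shift depends on letter class: consonant f→n is +8, but vowel o→x is +9. The rule splits by letter class: vowels +9, consonants +8.
Applying it to scoop: s(cons)+8=a, c(cons)+8=k, o(vowel)+9=x, o(vowel)+9=x, p(cons)+8=x.

akxxx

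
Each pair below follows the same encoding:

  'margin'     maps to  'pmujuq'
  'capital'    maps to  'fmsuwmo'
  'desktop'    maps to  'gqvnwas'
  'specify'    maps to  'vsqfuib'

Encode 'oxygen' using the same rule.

aabjqq

The shift depends on letter class: consonant m→p is +3, but vowel a→m is +12. The rule splits by letter class: vowels +12, consonants +3.
Applying it to oxygen: o(vowel)+12=a, x(cons)+3=a, y(cons)+3=b, g(cons)+3=j, e(vowel)+12=q, n(cons)+3=q.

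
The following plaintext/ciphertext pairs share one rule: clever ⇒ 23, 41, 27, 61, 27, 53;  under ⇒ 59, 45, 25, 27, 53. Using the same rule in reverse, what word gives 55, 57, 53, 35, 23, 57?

strict

c(#3)→23 and l(#12)→41: differences scale by 2, so n = 2·pos + 17. The formula is n = 2×(alphabet index, a=1) + 17.
Undoing it on 55, 57, 53, 35, 23, 57: 55→(55−17)÷2=19=s, 57→(57−17)÷2=20=t, 53→(53−17)÷2=18=r, 35→(35−17)÷2=9=i, 23→(23−17)÷2=3=c, 57→(57−17)÷2=20=t.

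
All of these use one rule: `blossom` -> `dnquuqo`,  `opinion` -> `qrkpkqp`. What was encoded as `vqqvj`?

This is a Caesar cipher with shift 2.
Reversing it on vqqvj: v−2=t, q−2=o, q−2=o, v−2=t, j−2=h.

tooth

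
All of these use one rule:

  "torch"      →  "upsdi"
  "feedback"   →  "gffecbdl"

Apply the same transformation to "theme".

Compare letters: t→u is +1, o→p is +1, r→s is +1 — a constant shift. Each letter is shifted forward by 1 in the alphabet (a Caesar shift of +1).
On theme: t+1=u, h+1=i, e+1=f, m+1=n, e+1=f.

uifnf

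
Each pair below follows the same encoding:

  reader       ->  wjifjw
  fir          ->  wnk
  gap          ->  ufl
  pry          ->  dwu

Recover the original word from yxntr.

The word is reversed, then every letter is shifted forward by 5.
Reversing it on yxntr: shift back: y−5=t, x−5=s, n−5=i, t−5=o, r−5=m → tsiom; then reverse → moist.

moist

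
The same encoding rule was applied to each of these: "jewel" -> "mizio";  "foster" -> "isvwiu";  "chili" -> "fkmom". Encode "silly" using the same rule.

vmoob

The shift depends on letter class: consonant j→m is +3, but vowel e→i is +4. The rule splits by letter class: vowels +4, consonants +3.
Applying it to silly: s(cons)+3=v, i(vowel)+4=m, l(cons)+3=o, l(cons)+3=o, y(cons)+3=b.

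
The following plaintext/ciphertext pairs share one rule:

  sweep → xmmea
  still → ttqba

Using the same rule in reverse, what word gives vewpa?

The word is reversed, then every letter is shifted forward by 8.
Undoing it on vewpa: shift back: v−8=n, e−8=w, w−8=o, p−8=h, a−8=s → nwohs; then reverse → shown.

shown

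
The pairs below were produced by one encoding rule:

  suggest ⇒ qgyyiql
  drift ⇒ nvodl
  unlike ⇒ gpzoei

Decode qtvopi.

s(18)→q(16) and u(20)→g(6) fit y≡21x+2 (mod 26); the inverse of 21 mod 26 is 5. This is an affine cipher: with a=0,…,z=25, each position x becomes (21x+2) mod 26.
Decoding qtvopi: q(16)→5·(16−2)≡18=s; t(19)→5·(19−2)≡7=h; v(21)→5·(21−2)≡17=r; o(14)→5·(14−2)≡8=i; p(15)→5·(15−2)≡13=n; i(8)→5·(8−2)≡4=e (all mod 26).

shrine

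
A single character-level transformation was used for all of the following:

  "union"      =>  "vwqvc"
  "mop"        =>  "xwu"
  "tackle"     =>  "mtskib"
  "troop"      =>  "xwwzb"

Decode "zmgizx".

prayer

The output letters match the input read backwards, each shifted +8: union reversed is noinu. The word is reversed, then every letter is shifted forward by 8.
Reversing it on zmgizx: shift back: z−8=r, m−8=e, g−8=y, i−8=a, z−8=r, x−8=p → reyarp; then reverse → prayer.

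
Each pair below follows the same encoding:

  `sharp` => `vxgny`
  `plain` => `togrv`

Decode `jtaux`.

The output letters match the input read backwards, each shifted +6: sharp reversed is prahs. Read the word backwards and shift each letter +6.
Undoing it on jtaux: shift back: j−6=d, t−6=n, a−6=u, u−6=o, x−6=r → dnuor; then reverse → round.

round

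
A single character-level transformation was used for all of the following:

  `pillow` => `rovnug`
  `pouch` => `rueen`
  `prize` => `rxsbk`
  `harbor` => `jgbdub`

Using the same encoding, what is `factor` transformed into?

hgmvub

Shifts by position in pillow: pos 0: p→r (+2), pos 1: i→o (+6), pos 2: l→v (+10), pos 3: l→n (+2), pos 4: o→u (+6), pos 5: w→g (+10) — repeating every 3. A repeating key of period 3 is used — shifts +2, +6, +10 over and over.
For factor: f+2=h, a+6=g, c+10=m, t+2=v, o+6=u, r+10=b.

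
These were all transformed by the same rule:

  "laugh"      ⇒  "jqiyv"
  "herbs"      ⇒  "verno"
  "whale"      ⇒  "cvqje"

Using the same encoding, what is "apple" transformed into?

qxxje

This is an affine cipher: with a=0,…,z=25, each position x becomes (23x+16) mod 26.
For apple: a(0)→23·0+16≡16=q; p(15)→23·15+16≡23=x; p(15)→23·15+16≡23=x; l(11)→23·11+16≡9=j; e(4)→23·4+16≡4=e (all mod 26).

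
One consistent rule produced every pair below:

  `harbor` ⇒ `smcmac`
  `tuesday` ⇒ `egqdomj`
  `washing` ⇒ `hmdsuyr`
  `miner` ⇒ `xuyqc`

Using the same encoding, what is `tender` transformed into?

The shift depends on letter class: consonant h→s is +11, but vowel a→m is +12. Vowels shift forward by 12 and consonants shift forward by 11.
For tender: t(cons)+11=e, e(vowel)+12=q, n(cons)+11=y, d(cons)+11=o, e(vowel)+12=q, r(cons)+11=c.

eqyoqc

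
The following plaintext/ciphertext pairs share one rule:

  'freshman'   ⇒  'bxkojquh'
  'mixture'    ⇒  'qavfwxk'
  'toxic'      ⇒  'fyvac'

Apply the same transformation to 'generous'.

skhkxywo

f(5)→b(1) and r(17)→x(23) fit y≡17x+20 (mod 26); the inverse of 17 mod 26 is 23. Each letter's alphabet position (a=0..z=25) is mapped through 17·x+20 mod 26 — an affine cipher.
On generous: g(6)→17·6+20≡18=s; e(4)→17·4+20≡10=k; n(13)→17·13+20≡7=h; e(4)→17·4+20≡10=k; r(17)→17·17+20≡23=x; o(14)→17·14+20≡24=y; u(20)→17·20+20≡22=w; s(18)→17·18+20≡14=o (all mod 26).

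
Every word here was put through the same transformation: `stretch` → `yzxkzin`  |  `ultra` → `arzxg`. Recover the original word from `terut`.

nylon

Each letter is shifted forward by 6 in the alphabet (a Caesar shift of +6).
Decoding terut: t−6=n, e−6=y, r−6=l, u−6=o, t−6=n.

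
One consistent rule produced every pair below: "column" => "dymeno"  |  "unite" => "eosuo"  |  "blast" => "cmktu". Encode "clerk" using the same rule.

Two shifts are in play — +10 for a/e/i/o/u, +1 for every other letter.
Applying it to clerk: c(cons)+1=d, l(cons)+1=m, e(vowel)+10=o, r(cons)+1=s, k(cons)+1=l.

dmosl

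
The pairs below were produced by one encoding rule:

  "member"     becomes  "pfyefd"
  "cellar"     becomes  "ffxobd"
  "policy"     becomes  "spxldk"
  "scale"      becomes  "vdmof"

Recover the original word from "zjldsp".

A repeating key of period 3 is used — shifts +3, +1, +12 over and over.
Undoing it on zjldsp: z−3=w, j−1=i, l−12=z, d−3=a, s−1=r, p−12=d.

wizard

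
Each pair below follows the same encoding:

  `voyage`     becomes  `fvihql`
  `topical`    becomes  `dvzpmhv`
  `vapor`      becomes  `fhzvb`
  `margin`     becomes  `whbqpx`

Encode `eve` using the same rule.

lfl

Vowels shift forward by 7 and consonants shift forward by 10.
On eve: e(vowel)+7=l, v(cons)+10=f, e(vowel)+7=l.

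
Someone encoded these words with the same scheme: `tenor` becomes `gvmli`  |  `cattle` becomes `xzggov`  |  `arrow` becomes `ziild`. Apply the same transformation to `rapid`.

Each pair mirrors across the alphabet (t↔g, e↔v, n↔m): positions sum to 25. Each letter is replaced by its mirror in the alphabet: a↔z, b↔y, c↔x, and so on (the Atbash cipher).
Applying it to rapid: r↔i, a↔z, p↔k, i↔r, d↔w.

izkrw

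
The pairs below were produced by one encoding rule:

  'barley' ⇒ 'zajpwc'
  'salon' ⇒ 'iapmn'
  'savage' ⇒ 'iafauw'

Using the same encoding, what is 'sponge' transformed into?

Treating letters as 0–25, the rule is x ↦ 25x + 0 (mod 26).
On sponge: s(18)→25·18+0≡8=i; p(15)→25·15+0≡11=l; o(14)→25·14+0≡12=m; n(13)→25·13+0≡13=n; g(6)→25·6+0≡20=u; e(4)→25·4+0≡22=w (all mod 26).

ilmnuw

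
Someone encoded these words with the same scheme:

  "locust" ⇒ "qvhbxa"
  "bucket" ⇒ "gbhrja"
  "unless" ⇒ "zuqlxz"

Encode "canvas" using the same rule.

hhscfz

Shifts by position in locust: pos 0: l→q (+5), pos 1: o→v (+7), pos 2: c→h (+5), pos 3: u→b (+7) — repeating every 2. The shifts repeat in a cycle of length 2: positions 0,1,… shift by +5, +7, then the pattern repeats.
On canvas: c+5=h, a+7=h, n+5=s, v+7=c, a+5=f, s+7=z.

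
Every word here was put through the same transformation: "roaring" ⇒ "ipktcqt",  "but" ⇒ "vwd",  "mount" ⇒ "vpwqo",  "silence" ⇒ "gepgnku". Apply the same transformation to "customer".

tgoqvuwe

The output letters match the input read backwards, each shifted +2: roaring reversed is gniraor. Two steps: reverse the string, then apply a Caesar shift of +2.
For customer: reverse → remotsuc; then shift: r+2=t, e+2=g, m+2=o, o+2=q, t+2=v, s+2=u, u+2=w, c+2=e.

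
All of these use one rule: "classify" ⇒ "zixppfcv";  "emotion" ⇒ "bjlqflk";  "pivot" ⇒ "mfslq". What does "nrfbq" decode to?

Compare letters: c→z is +23, l→i is +23, a→x is +23 — a constant shift. Each letter is shifted forward by 23 in the alphabet (a Caesar shift of +23).
Undoing it on nrfbq: n−23=q, r−23=u, f−23=i, b−23=e, q−23=t.

quiet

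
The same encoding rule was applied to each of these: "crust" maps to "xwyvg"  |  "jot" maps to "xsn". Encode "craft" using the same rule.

xjevg

The output letters match the input read backwards, each shifted +4: crust reversed is tsurc. Read the word backwards and shift each letter +4.
On craft: reverse → tfarc; then shift: t+4=x, f+4=j, a+4=e, r+4=v, c+4=g.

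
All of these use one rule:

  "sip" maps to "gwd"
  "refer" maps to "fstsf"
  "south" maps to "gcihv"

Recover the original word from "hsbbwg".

Compare letters: s→g is +14, i→w is +14, p→d is +14 — a constant shift. This is a Caesar cipher with shift 14.
Undoing it on hsbbwg: h−14=t, s−14=e, b−14=n, b−14=n, w−14=i, g−14=s.

tennis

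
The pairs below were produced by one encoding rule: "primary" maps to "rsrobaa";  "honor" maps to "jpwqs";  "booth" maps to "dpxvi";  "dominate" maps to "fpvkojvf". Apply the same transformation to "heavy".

Shifts by position in primary: pos 0: p→r (+2), pos 1: r→s (+1), pos 2: i→r (+9), pos 3: m→o (+2), pos 4: a→b (+1), pos 5: r→a (+9) — repeating every 3. A repeating key of period 3 is used — shifts +2, +1, +9 over and over.
Applying it to heavy: h+2=j, e+1=f, a+9=j, v+2=x, y+1=z.

jfjxz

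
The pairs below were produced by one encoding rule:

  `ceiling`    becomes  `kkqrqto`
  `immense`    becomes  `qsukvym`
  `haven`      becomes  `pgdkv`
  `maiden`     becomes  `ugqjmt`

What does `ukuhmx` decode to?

member

Shifts by position in ceiling: pos 0: c→k (+8), pos 1: e→k (+6), pos 2: i→q (+8), pos 3: l→r (+6) — repeating every 2. The shifts repeat in a cycle of length 2: positions 0,1,… shift by +8, +6, then the pattern repeats.
Undoing it on ukuhmx: u−8=m, k−6=e, u−8=m, h−6=b, m−8=e, x−6=r.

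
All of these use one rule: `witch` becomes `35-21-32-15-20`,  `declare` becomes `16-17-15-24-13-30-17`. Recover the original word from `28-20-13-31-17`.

phase

w is letter #23 and maps to 35: an offset of 12. The number is (letter's place in the alphabet, a=1) + 12.
Reversing it on 28-20-13-31-17: 28→(28−12)÷1=16=p, 20→(20−12)÷1=8=h, 13→(13−12)÷1=1=a, 31→(31−12)÷1=19=s, 17→(17−12)÷1=5=e.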